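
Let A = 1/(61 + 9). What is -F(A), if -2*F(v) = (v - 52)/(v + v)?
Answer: -3639/4 ≈ -909.75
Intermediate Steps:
A = 1/70 ≈ 0.014286
F(v) = -(-52 + v)/(4*v) (F(v) = -(v - 52)/(2*(v + v)) = -(-52 + v)/(2*(2*v)) = -(-52 + v)*1/(2*v)/2 = -(-52 + v)/(4*v))
-F(A) = -(52 - 1*1/70)/(4*1/70) = -70*(52 - 1/70)/4 = -70*3639/(4*70) = -1*3639/4 = -3639/4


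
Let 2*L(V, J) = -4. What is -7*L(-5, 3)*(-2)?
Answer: -28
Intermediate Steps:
L(V, J) = -2 (L(V, J) = (1/2)*(-4) = -2)
-7*L(-5, 3)*(-2) = -7*(-2)*(-2) = 14*(-2) = -28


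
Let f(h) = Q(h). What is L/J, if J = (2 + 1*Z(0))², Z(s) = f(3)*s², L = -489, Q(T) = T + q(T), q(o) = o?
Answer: -489/4 ≈ -122.25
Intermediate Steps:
Q(T) = 2*T (Q(T) = T + T = 2*T)
f(h) = 2*h
Z(s) = 6*s² (Z(s) = (2*3)*s² = 6*s²)
J = 4 (J = (2 + 1*(6*0²))² = (2 + 1*(6*0))² = (2 + 1*0)² = (2 + 0)² = 2² = 4)
L/J = -489/4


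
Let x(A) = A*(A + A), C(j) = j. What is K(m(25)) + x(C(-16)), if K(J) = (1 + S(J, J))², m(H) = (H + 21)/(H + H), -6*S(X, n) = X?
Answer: 11536129/22500 ≈ 512.72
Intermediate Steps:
S(X, n) = -X/6
m(H) = (21 + H)/(2*H) (m(H) = (21 + H)/((2*H)) = (21 + H)*(1/(2*H)) = (21 + H)/(2*H))
x(A) = 2*A² (x(A) = A*(2*A) = 2*A²)
K(J) = (1 - J/6)²
K(m(25)) + x(C(-16)) = (-6 + (½)*(21 + 25)/25)²/36 + 2*(-16)² = (-6 + (½)*(1/25)*46)²/36 + 2*256 = (-6 + 23/25)²/36 + 512 = (-127/25)²/36 + 512 = (1/36)*(16129/625) + 512 = 16129/22500 + 512 = 11536129/22500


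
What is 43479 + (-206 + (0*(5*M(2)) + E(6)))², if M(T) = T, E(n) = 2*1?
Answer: 85095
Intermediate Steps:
E(n) = 2
43479 + (-206 + (0*(5*M(2)) + E(6)))² = 43479 + (-206 + (0*(5*2) + 2))² = 43479 + (-206 + (0*10 + 2))² = 43479 + (-206 + (0 + 2))² = 43479 + (-206 + 2)² = 43479 + (-204)² = 43479 + 41616 = 85095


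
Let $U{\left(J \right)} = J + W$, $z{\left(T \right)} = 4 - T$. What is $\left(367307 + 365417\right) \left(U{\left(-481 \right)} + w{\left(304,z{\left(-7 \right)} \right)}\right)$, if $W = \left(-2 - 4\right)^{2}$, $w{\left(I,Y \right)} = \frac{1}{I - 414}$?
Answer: $- \frac{17933786262}{55} \approx -3.2607 \cdot 10^{8}$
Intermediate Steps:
$w{\left(I,Y \right)} = \frac{1}{-414 + I}$
$W = 36$ ($W = \left(-6\right)^{2} = 36$)
$U{\left(J \right)} = 36 + J$ ($U{\left(J \right)} = J + 36 = 36 + J$)
$\left(367307 + 365417\right) \left(U{\left(-481 \right)} + w{\left(304,z{\left(-7 \right)} \right)}\right) = \left(367307 + 365417\right) \left(\left(36 - 481\right) + \frac{1}{-414 + 304}\right) = 732724 \left(-445 + \frac{1}{-110}\right) = 732724 \left(-445 - \frac{1}{110}\right) = 732724 \left(- \frac{48951}{110}\right) = - \frac{17933786262}{55}$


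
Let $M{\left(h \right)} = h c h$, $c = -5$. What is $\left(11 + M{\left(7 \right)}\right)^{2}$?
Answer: $54756$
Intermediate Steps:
$M{\left(h \right)} = - 5 h^{2}$ ($M{\left(h \right)} = h \left(-5\right) h = - 5 h h = - 5 h^{2}$)
$\left(11 + M{\left(7 \right)}\right)^{2} = \left(11 - 5 \cdot 7^{2}\right)^{2} = \left(11 - 245\right)^{2} = \left(-234\right)^{2} = 54756$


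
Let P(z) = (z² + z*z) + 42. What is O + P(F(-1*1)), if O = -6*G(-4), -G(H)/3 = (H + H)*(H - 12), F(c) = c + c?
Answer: 2354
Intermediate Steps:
F(c) = 2*c
G(H) = -6*H*(-12 + H) (G(H) = -3*(H + H)*(H - 12) = -3*2*H*(-12 + H) = -6*H*(-12 + H))
O = 2304 (O = -36*(-4)*(12 - 1*(-4)) = -36*(-4)*(12 + 4) = -36*(-4)*16 = -6*(-384) = 2304)
P(z) = 42 + 2*z² (P(z) = (z² + z²) + 42 = 2*z² + 42 = 42 + 2*z²)
O + P(F(-1*1)) = 2304 + (42 + 2*(2*(-1*1))²) = 2304 + (42 + 2*(2*(-1))²) = 2304 + (42 + 2*(-2)²) = 2304 + (42 + 2*4) = 2304 + (42 + 8) = 2304 + 50 = 2354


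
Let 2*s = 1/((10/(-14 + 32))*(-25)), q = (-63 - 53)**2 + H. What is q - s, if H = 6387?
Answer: 4960759/250 ≈ 19843.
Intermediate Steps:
q = 19843 (q = (-63 - 53)**2 + 6387 = (-116)**2 + 6387 = 13456 + 6387 = 19843)
s = -9/250 (s = 1/(2*(((10/(-14 + 32))*(-25)))) = 1/(2*(((10/18)*(-25)))) = 1/(2*(((10*(1/18))*(-25)))) = 1/(2*(((5/9)*(-25)))) = 1/(2*(-125/9)) = (1/2)*(-9/125) = -9/250 ≈ -0.036000)
q - s = 19843 - 1*(-9/250) = 19843 + 9/250 = 4960759/250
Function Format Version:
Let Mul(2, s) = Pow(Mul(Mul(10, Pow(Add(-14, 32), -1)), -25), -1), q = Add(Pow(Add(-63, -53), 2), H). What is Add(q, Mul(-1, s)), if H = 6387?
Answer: Rational(4960759, 250) ≈ 19843.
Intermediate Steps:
q = 19843 (q = Add(Pow(Add(-63, -53), 2), 6387) = Add(Pow(-116, 2), 6387) = Add(13456, 6387) = 19843)
s = Rational(-9, 250) (s = Mul(Rational(1, 2), Pow(Mul(Mul(10, Pow(Add(-14, 32), -1)), -25), -1)) = Mul(Rational(1, 2), Pow(Mul(Mul(10, Pow(18, -1)), -25), -1)) = Mul(Rational(1, 2), Pow(Mul(Mul(10, Rational(1, 18)), -25), -1)) = Mul(Rational(1, 2), Pow(Mul(Rational(5, 9), -25), -1)) = Mul(Rational(1, 2), Pow(Rational(-125, 9), -1)) = Mul(Rational(1, 2), Rational(-9, 125)) = Rational(-9, 250) ≈ -0.036000)
Add(q, Mul(-1, s)) = Add(19843, Mul(-1, Rational(-9, 250))) = Add(19843, Rational(9, 250)) = Rational(4960759, 250)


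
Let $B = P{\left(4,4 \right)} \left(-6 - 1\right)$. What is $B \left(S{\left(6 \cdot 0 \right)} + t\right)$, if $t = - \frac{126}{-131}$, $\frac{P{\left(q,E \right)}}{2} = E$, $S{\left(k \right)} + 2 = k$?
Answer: $\frac{7616}{131} \approx 58.137$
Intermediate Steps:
$S{\left(k \right)} = -2 + k$
$P{\left(q,E \right)} = 2 E$
$B = -56$ ($B = 2 \cdot 4 \left(-6 - 1\right) = 8 \left(-7\right) = -56$)
$t = \frac{126}{131}$ ($t = \left(-126\right) \left(- \frac{1}{131}\right) = \frac{126}{131} \approx 0.96183$)
$B \left(S{\left(6 \cdot 0 \right)} + t\right) = - 56 \left(\left(-2 + 6 \cdot 0\right) + \frac{126}{131}\right) = - 56 \left(\left(-2 + 0\right) + \frac{126}{131}\right) = - 56 \left(-2 + \frac{126}{131}\right) = \left(-56\right) \left(- \frac{136}{131}\right) = \frac{7616}{131}$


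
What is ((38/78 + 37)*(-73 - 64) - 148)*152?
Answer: -31322032/39 ≈ -8.0313e+5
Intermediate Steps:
((38/78 + 37)*(-73 - 64) - 148)*152 = ((38*(1/78) + 37)*(-137) - 148)*152 = ((19/39 + 37)*(-137) - 148)*152 = ((1462/39)*(-137) - 148)*152 = (-200294/39 - 148)*152 = -206066/39*152 = -31322032/39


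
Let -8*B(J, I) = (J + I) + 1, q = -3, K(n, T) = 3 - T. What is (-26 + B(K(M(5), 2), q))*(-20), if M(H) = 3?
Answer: 1035/2 ≈ 517.50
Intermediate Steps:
B(J, I) = -⅛ - I/8 - J/8 (B(J, I) = -((J + I) + 1)/8 = -((I + J) + 1)/8 = -(1 + I + J)/8 = -⅛ - I/8 - J/8)
(-26 + B(K(M(5), 2), q))*(-20) = (-26 + (-⅛ - ⅛*(-3) - (3 - 1*2)/8))*(-20) = (-26 + (-⅛ + 3/8 - (3 - 2)/8))*(-20) = (-26 + (-⅛ + 3/8 - ⅛*1))*(-20) = (-26 + (-⅛ + 3/8 - ⅛))*(-20) = (-26 + ⅛)*(-20) = -207/8*(-20) = 1035/2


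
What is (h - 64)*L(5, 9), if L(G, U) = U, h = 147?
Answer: 747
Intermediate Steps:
(h - 64)*L(5, 9) = (147 - 64)*9 = 83*9 = 747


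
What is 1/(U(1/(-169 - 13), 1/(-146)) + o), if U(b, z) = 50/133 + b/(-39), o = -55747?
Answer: -134862/7518101195 ≈ -1.7938e-5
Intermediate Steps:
U(b, z) = 50/133 - b/39 (U(b, z) = 50*(1/133) + b*(-1/39) = 50/133 - b/39)
1/(U(1/(-169 - 13), 1/(-146)) + o) = 1/((50/133 - 1/(39*(-169 - 13))) - 55747) = 1/((50/133 - 1/39/(-182)) - 55747) = 1/((50/133 - 1/39*(-1/182)) - 55747) = 1/((50/133 + 1/7098) - 55747) = 1/(50719/134862 - 55747) = 1/(-7518101195/134862) = -134862/7518101195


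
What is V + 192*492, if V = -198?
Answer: 94266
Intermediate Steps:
V + 192*492 = -198 + 192*492 = -198 + 94464 = 94266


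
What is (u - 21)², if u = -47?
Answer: 4624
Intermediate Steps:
(u - 21)² = (-47 - 21)² = (-68)² = 4624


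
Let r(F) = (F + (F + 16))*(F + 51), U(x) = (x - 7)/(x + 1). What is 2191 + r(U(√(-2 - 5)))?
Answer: (2639*√7 + 9805*I)/(√7 + 3*I) ≈ 2993.0 + 312.2*I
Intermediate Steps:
U(x) = (-7 + x)/(1 + x)
r(F) = (16 + 2*F)*(51 + F) (r(F) = (F + (16 + F))*(51 + F) = (16 + 2*F)*(51 + F))
2191 + r(U(√(-2 - 5))) = 2191 + (816 + 2*((-7 + √(-2 - 5))/(1 + √(-2 - 5)))² + 118*((-7 + √(-2 - 5))/(1 + √(-2 - 5)))) = 2191 + (816 + 2*((-7 + √(-7))/(1 + √(-7)))² + 118*((-7 + √(-7))/(1 + √(-7)))) = 2191 + (816 + 2*((-7 + I*√7)/(1 + I*√7))² + 118*((-7 + I*√7)/(1 + I*√7))) = 2191 + (816 + 2*((-7 + I*√7)²/(1 + I*√7)²) + 118*(-7 + I*√7)/(1 + I*√7)) = 2191 + (816 + 2*(-7 + I*√7)²/(1 + I*√7)² + 118*(-7 + I*√7)/(1 + I*√7)) = 3007 + 2*(-7 + I*√7)²/(1 + I*√7)² + 118*(-7 + I*√7)/(1 + I*√7)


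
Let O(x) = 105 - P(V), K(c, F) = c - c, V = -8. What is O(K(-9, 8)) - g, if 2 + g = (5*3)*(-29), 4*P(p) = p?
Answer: 544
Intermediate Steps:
P(p) = p/4
K(c, F) = 0
O(x) = 107 (O(x) = 105 - (-8)/4 = 105 - 1*(-2) = 105 + 2 = 107)
g = -437 (g = -2 + (5*3)*(-29) = -2 + 15*(-29) = -2 - 435 = -437)
O(K(-9, 8)) - g = 107 - 1*(-437) = 107 + 437 = 544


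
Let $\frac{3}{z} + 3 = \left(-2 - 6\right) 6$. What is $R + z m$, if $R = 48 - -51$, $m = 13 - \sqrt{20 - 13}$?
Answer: $\frac{1670}{17} + \frac{\sqrt{7}}{17} \approx 98.391$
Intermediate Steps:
$m = 13 - \sqrt{7} \approx 10.354$
$R = 99$ ($R = 48 + 51 = 99$)
$z = - \frac{1}{17}$ ($z = \frac{3}{-3 + \left(-2 - 6\right) 6} = \frac{3}{-3 - 48} = \frac{3}{-51} = 3 \left(- \frac{1}{51}\right) = - \frac{1}{17} \approx -0.058824$)
$R + z m = 99 - \frac{13 - \sqrt{7}}{17} = 99 - \left(\frac{13}{17} - \frac{\sqrt{7}}{17}\right) = \frac{1670}{17} + \frac{\sqrt{7}}{17}$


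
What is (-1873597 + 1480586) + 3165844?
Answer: 2772833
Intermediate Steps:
(-1873597 + 1480586) + 3165844 = -393011 + 3165844 = 2772833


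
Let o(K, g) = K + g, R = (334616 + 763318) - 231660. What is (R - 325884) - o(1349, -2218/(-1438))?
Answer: 387569370/719 ≈ 5.3904e+5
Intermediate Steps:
R = 866274 (R = 1097934 - 231660 = 866274)
(R - 325884) - o(1349, -2218/(-1438)) = (866274 - 325884) - (1349 - 2218/(-1438)) = 540390 - (1349 - 2218*(-1/1438)) = 540390 - (1349 + 1109/719) = 540390 - 1*971040/719 = 540390 - 971040/719 = 387569370/719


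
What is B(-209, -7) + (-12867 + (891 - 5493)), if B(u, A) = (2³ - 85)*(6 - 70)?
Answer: -12541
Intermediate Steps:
B(u, A) = 4928 (B(u, A) = (8 - 85)*(-64) = -77*(-64) = 4928)
B(-209, -7) + (-12867 + (891 - 5493)) = 4928 + (-12867 + (891 - 5493)) = 4928 + (-12867 - 4602) = 4928 - 17469 = -12541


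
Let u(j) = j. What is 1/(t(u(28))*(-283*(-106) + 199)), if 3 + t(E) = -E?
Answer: -1/936107 ≈ -1.0683e-6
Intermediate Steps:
t(E) = -3 - E
1/(t(u(28))*(-283*(-106) + 199)) = 1/((-3 - 1*28)*(-283*(-106) + 199)) = 1/((-3 - 28)*(29998 + 199)) = 1/(-31*30197) = -1/31*1/30197 = -1/936107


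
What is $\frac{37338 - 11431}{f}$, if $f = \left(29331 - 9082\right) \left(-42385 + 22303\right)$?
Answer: $- \frac{25907}{406640418} \approx -6.371 \cdot 10^{-5}$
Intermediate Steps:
$f = -406640418$ ($f = 20249 \left(-20082\right) = -406640418$)
$\frac{37338 - 11431}{f} = \frac{37338 - 11431}{-406640418} = 25907 \left(- \frac{1}{406640418}\right) = - \frac{25907}{406640418}$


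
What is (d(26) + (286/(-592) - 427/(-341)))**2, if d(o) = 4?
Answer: 231719965129/10188076096 ≈ 22.744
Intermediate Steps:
(d(26) + (286/(-592) - 427/(-341)))**2 = (4 + (286/(-592) - 427/(-341)))**2 = (4 + (286*(-1/592) - 427*(-1/341)))**2 = (4 + (-143/296 + 427/341))**2 = (4 + 77629/100936)**2 = (481373/100936)**2 = 231719965129/10188076096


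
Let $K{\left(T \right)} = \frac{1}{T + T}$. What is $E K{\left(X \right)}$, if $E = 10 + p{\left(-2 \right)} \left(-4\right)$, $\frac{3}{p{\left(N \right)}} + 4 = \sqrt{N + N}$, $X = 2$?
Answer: $\frac{31}{10} + \frac{3 i}{10} \approx 3.1 + 0.3 i$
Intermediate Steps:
$K{\left(T \right)} = \frac{1}{2 T}$
$p{\left(N \right)} = \frac{3}{-4 + \sqrt{2} \sqrt{N}}$ ($p{\left(N \right)} = \frac{3}{-4 + \sqrt{N + N}} = \frac{3}{-4 + \sqrt{2 N}} = \frac{3}{-4 + \sqrt{2} \sqrt{N}}$)
$E = 10 - \frac{3 \left(-4 - 2 i\right)}{5}$ ($E = 10 + \frac{3}{-4 + \sqrt{2} \sqrt{-2}} \left(-4\right) = 10 + \frac{3}{-4 + \sqrt{2} i \sqrt{2}} \left(-4\right) = 10 + \frac{3}{-4 + 2 i} \left(-4\right) = 10 + 3 \frac{-4 - 2 i}{20} \left(-4\right) = 10 + \frac{3 \left(-4 - 2 i\right)}{20} \left(-4\right) = 10 - \frac{3 \left(-4 - 2 i\right)}{5} \approx 12.4 + 1.2 i$)
$E K{\left(X \right)} = \left(\frac{62}{5} + \frac{6 i}{5}\right) \frac{1}{2 \cdot 2} = \left(\frac{62}{5} + \frac{6 i}{5}\right) \frac{1}{2} \cdot \frac{1}{2} = \left(\frac{62}{5} + \frac{6 i}{5}\right) \frac{1}{4} = \frac{31}{10} + \frac{3 i}{10}$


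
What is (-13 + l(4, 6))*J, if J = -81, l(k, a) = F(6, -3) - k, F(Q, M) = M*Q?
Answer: 2835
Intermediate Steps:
l(k, a) = -18 - k (l(k, a) = -3*6 - k = -18 - k)
(-13 + l(4, 6))*J = (-13 + (-18 - 1*4))*(-81) = (-13 + (-18 - 4))*(-81) = (-13 - 22)*(-81) = -35*(-81) = 2835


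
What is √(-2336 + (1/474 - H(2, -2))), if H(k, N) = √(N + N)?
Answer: √(-524842662 - 449352*I)/474 ≈ 0.02069 - 48.332*I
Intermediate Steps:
H(k, N) = √2*√N (H(k, N) = √(2*N) = √2*√N)
√(-2336 + (1/474 - H(2, -2))) = √(-2336 + (1/474 - √2*√(-2))) = √(-2336 + (1/474 - √2*I*√2)) = √(-2336 + (1/474 - 2*I)) = √(-1107263/474 - 2*I)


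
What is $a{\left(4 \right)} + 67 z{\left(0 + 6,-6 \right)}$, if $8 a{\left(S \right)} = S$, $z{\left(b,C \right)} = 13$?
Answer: $\frac{1743}{2} \approx 871.5$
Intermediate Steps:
$a{\left(S \right)} = \frac{S}{8}$
$a{\left(4 \right)} + 67 z{\left(0 + 6,-6 \right)} = \frac{1}{8} \cdot 4 + 67 \cdot 13 = \frac{1}{2} + 871 = \frac{1743}{2}$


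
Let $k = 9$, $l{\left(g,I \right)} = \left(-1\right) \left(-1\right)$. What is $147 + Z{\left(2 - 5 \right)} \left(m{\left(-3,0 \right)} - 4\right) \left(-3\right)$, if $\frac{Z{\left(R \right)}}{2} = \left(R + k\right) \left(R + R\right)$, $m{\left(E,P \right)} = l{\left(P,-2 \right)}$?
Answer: $-501$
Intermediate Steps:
$l{\left(g,I \right)} = 1$
$m{\left(E,P \right)} = 1$
$Z{\left(R \right)} = 4 R \left(9 + R\right)$ ($Z{\left(R \right)} = 2 \left(R + 9\right) \left(R + R\right) = 2 \left(9 + R\right) 2 R = 2 \cdot 2 R \left(9 + R\right) = 4 R \left(9 + R\right)$)
$147 + Z{\left(2 - 5 \right)} \left(m{\left(-3,0 \right)} - 4\right) \left(-3\right) = 147 + 4 \left(2 - 5\right) \left(9 + \left(2 - 5\right)\right) \left(1 - 4\right) \left(-3\right) = 147 + 4 \left(-3\right) \left(9 - 3\right) \left(\left(-3\right) \left(-3\right)\right) = 147 + 4 \left(-3\right) 6 \cdot 9 = 147 - 648 = -501$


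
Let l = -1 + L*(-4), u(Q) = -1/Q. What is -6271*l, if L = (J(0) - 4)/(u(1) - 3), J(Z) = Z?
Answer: 31355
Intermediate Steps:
L = 1 (L = (0 - 4)/(-1/1 - 3) = -4/(-1*1 - 3) = -4/(-1 - 3) = -4/(-4) = -4*(-1/4) = 1)
l = -5 (l = -1 + 1*(-4) = -1 - 4 = -5)
-6271*l = -6271*(-5) = 31355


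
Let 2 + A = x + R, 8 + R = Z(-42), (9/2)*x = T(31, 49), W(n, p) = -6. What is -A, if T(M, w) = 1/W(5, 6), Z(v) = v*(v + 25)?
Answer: -19007/27 ≈ -703.96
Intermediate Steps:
Z(v) = v*(25 + v)
T(M, w) = -⅙ (T(M, w) = 1/(-6) = -⅙)
x = -1/27 (x = (2/9)*(-⅙) = -1/27 ≈ -0.037037)
R = 706 (R = -8 - 42*(25 - 42) = -8 - 42*(-17) = -8 + 714 = 706)
A = 19007/27 (A = -2 + (-1/27 + 706) = -2 + 19061/27 = 19007/27 ≈ 703.96)
-A = -1*19007/27 = -19007/27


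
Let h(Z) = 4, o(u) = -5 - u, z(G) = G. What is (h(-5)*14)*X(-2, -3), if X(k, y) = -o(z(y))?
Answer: 112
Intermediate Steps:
X(k, y) = 5 + y (X(k, y) = -(-5 - y) = 5 + y)
(h(-5)*14)*X(-2, -3) = (4*14)*(5 - 3) = 56*2 = 112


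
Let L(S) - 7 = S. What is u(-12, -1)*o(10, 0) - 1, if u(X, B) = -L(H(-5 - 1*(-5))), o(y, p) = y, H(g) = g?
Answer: -71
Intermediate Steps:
L(S) = 7 + S
u(X, B) = -7 (u(X, B) = -(7 + (-5 - 1*(-5))) = -(7 + (-5 + 5)) = -(7 + 0) = -1*7 = -7)
u(-12, -1)*o(10, 0) - 1 = -7*10 - 1 = -70 - 1 = -71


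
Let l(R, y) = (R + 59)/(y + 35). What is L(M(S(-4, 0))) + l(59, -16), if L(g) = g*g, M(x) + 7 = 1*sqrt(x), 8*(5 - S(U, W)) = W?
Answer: 1144/19 - 14*sqrt(5) ≈ 28.906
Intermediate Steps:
S(U, W) = 5 - W/8
l(R, y) = (59 + R)/(35 + y)
M(x) = -7 + sqrt(x) (M(x) = -7 + 1*sqrt(x) = -7 + sqrt(x))
L(g) = g**2
L(M(S(-4, 0))) + l(59, -16) = (-7 + sqrt(5 - 1/8*0))**2 + (59 + 59)/(35 - 16) = (-7 + sqrt(5 + 0))**2 + 118/19 = (-7 + sqrt(5))**2 + (1/19)*118 = (-7 + sqrt(5))**2 + 118/19 = 118/19 + (-7 + sqrt(5))**2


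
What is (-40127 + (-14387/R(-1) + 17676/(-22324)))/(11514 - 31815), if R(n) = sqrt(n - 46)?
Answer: 223953206/113299881 - 14387*I*sqrt(47)/954147 ≈ 1.9766 - 0.10337*I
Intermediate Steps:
R(n) = sqrt(-46 + n)
(-40127 + (-14387/R(-1) + 17676/(-22324)))/(11514 - 31815) = (-40127 + (-14387/sqrt(-46 - 1) + 17676/(-22324)))/(11514 - 31815) = (-40127 + (-14387*(-I*sqrt(47)/47) + 17676*(-1/22324)))/(-20301) = (-40127 + (-14387*(-I*sqrt(47)/47) - 4419/5581))*(-1/20301) = (-40127 + (-(-14387)*I*sqrt(47)/47 - 4419/5581))*(-1/20301) = (-40127 + (14387*I*sqrt(47)/47 - 4419/5581))*(-1/20301) = (-40127 + (-4419/5581 + 14387*I*sqrt(47)/47))*(-1/20301) = (-223953206/5581 + 14387*I*sqrt(47)/47)*(-1/20301) = 223953206/113299881 - 14387*I*sqrt(47)/954147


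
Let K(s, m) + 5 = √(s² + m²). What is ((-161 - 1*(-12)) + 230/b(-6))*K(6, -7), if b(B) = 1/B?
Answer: 7645 - 1529*√85 ≈ -6451.7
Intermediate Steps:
K(s, m) = -5 + √(m² + s²) (K(s, m) = -5 + √(s² + m²) = -5 + √(m² + s²))
((-161 - 1*(-12)) + 230/b(-6))*K(6, -7) = ((-161 - 1*(-12)) + 230/(1/(-6)))*(-5 + √((-7)² + 6²)) = ((-161 + 12) + 230/(-⅙))*(-5 + √(49 + 36)) = (-149 + 230*(-6))*(-5 + √85) = (-149 - 1380)*(-5 + √85) = -1529*(-5 + √85) = 7645 - 1529*√85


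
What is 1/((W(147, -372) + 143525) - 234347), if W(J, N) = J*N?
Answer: -1/145506 ≈ -6.8726e-6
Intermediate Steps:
1/((W(147, -372) + 143525) - 234347) = 1/((147*(-372) + 143525) - 234347) = 1/((-54684 + 143525) - 234347) = 1/(88841 - 234347) = 1/(-145506) = -1/145506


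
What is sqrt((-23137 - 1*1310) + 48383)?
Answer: 8*sqrt(374) ≈ 154.71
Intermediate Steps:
sqrt((-23137 - 1*1310) + 48383) = sqrt((-23137 - 1310) + 48383) = sqrt(-24447 + 48383) = sqrt(23936) = 8*sqrt(374)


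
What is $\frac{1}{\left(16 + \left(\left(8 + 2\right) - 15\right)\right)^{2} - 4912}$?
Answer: $- \frac{1}{4791} \approx -0.00020872$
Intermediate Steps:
$\frac{1}{\left(16 + \left(\left(8 + 2\right) - 15\right)\right)^{2} - 4912} = \frac{1}{\left(16 + \left(10 - 15\right)\right)^{2} - 4912} = \frac{1}{\left(16 - 5\right)^{2} - 4912} = \frac{1}{11^{2} - 4912} = \frac{1}{121 - 4912} = \frac{1}{-4791} = - \frac{1}{4791}$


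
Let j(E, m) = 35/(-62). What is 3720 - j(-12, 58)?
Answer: 230675/62 ≈ 3720.6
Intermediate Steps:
j(E, m) = -35/62 (j(E, m) = 35*(-1/62) = -35/62)
3720 - j(-12, 58) = 3720 - 1*(-35/62) = 3720 + 35/62 = 230675/62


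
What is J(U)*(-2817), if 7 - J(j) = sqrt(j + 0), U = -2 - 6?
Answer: -19719 + 5634*I*sqrt(2) ≈ -19719.0 + 7967.7*I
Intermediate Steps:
U = -8
J(j) = 7 - sqrt(j) (J(j) = 7 - sqrt(j + 0) = 7 - sqrt(j))
J(U)*(-2817) = (7 - sqrt(-8))*(-2817) = (7 - 2*I*sqrt(2))*(-2817) = -19719 + 5634*I*sqrt(2)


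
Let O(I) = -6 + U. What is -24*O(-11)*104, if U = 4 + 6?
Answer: -9984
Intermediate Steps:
U = 10
O(I) = 4 (O(I) = -6 + 10 = 4)
-24*O(-11)*104 = -24*4*104 = -96*104 = -9984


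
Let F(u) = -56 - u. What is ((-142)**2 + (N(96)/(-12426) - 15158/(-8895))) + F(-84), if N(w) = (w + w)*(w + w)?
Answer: 371944577978/18421545 ≈ 20191.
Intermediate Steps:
N(w) = 4*w**2 (N(w) = (2*w)*(2*w) = 4*w**2)
((-142)**2 + (N(96)/(-12426) - 15158/(-8895))) + F(-84) = ((-142)**2 + ((4*96**2)/(-12426) - 15158/(-8895))) + (-56 - 1*(-84)) = (20164 + ((4*9216)*(-1/12426) - 15158*(-1/8895))) + (-56 + 84) = (20164 + (36864*(-1/12426) + 15158/8895)) + 28 = (20164 + (-6144/2071 + 15158/8895)) + 28 = (20164 - 23258662/18421545) + 28 = 371428774718/18421545 + 28 = 371944577978/18421545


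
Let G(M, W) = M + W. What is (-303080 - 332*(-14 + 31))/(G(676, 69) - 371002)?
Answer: 102908/123419 ≈ 0.83381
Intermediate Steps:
(-303080 - 332*(-14 + 31))/(G(676, 69) - 371002) = (-303080 - 332*(-14 + 31))/((676 + 69) - 371002) = (-303080 - 332*17)/(745 - 371002) = (-303080 - 5644)/(-370257) = -308724*(-1/370257) = 102908/123419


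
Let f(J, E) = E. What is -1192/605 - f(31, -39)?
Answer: 22403/605 ≈ 37.030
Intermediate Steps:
-1192/605 - f(31, -39) = -1192/605 - 1*(-39) = -1192*1/605 + 39 = -1192/605 + 39 = 22403/605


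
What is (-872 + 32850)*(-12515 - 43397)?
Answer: -1787953936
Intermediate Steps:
(-872 + 32850)*(-12515 - 43397) = 31978*(-55912) = -1787953936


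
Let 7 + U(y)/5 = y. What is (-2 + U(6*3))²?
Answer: 2809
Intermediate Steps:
U(y) = -35 + 5*y
(-2 + U(6*3))² = (-2 + (-35 + 5*(6*3)))² = (-2 + (-35 + 5*18))² = (-2 + (-35 + 90))² = (-2 + 55)² = 53² = 2809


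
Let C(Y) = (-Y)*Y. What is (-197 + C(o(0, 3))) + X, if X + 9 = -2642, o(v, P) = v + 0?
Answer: -2848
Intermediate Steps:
o(v, P) = v
C(Y) = -Y**2
X = -2651 (X = -9 - 2642 = -2651)
(-197 + C(o(0, 3))) + X = (-197 - 1*0**2) - 2651 = (-197 - 1*0) - 2651 = (-197 + 0) - 2651 = -197 - 2651 = -2848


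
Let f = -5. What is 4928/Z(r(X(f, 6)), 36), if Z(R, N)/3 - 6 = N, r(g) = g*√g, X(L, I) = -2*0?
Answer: 352/9 ≈ 39.111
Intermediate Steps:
X(L, I) = 0
r(g) = g^(3/2)
Z(R, N) = 18 + 3*N
4928/Z(r(X(f, 6)), 36) = 4928/(18 + 3*36) = 4928/(18 + 108) = 4928/126 = 4928*(1/126) = 352/9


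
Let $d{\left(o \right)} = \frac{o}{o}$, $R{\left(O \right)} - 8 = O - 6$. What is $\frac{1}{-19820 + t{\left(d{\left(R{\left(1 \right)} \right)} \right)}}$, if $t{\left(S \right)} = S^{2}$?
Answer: $- \frac{1}{19819} \approx -5.0457 \cdot 10^{-5}$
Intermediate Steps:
$R{\left(O \right)} = 2 + O$ ($R{\left(O \right)} = 8 + \left(O - 6\right) = 8 + \left(-6 + O\right) = 2 + O$)
$d{\left(o \right)} = 1$
$\frac{1}{-19820 + t{\left(d{\left(R{\left(1 \right)} \right)} \right)}} = \frac{1}{-19820 + 1^{2}} = \frac{1}{-19820 + 1} = \frac{1}{-19819} = - \frac{1}{19819}$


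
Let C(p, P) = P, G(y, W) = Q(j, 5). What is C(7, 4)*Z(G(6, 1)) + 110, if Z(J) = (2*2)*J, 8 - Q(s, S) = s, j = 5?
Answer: 158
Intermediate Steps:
Q(s, S) = 8 - s
G(y, W) = 3 (G(y, W) = 8 - 1*5 = 8 - 5 = 3)
Z(J) = 4*J
C(7, 4)*Z(G(6, 1)) + 110 = 4*(4*3) + 110 = 4*12 + 110 = 48 + 110 = 158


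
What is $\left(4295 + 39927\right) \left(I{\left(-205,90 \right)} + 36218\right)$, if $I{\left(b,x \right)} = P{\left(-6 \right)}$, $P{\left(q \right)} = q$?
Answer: $1601367064$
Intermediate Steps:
$I{\left(b,x \right)} = -6$
$\left(4295 + 39927\right) \left(I{\left(-205,90 \right)} + 36218\right) = \left(4295 + 39927\right) \left(-6 + 36218\right) = 44222 \cdot 36212 = 1601367064$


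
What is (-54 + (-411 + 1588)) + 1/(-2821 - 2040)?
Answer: 5458902/4861 ≈ 1123.0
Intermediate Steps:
(-54 + (-411 + 1588)) + 1/(-2821 - 2040) = (-54 + 1177) + 1/(-4861) = 1123 - 1/4861 = 5458902/4861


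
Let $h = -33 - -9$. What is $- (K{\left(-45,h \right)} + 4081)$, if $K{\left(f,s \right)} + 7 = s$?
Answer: $-4050$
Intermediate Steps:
$h = -24$ ($h = -33 + 9 = -24$)
$K{\left(f,s \right)} = -7 + s$
$- (K{\left(-45,h \right)} + 4081) = - (\left(-7 - 24\right) + 4081) = - (-31 + 4081) = \left(-1\right) 4050 = -4050$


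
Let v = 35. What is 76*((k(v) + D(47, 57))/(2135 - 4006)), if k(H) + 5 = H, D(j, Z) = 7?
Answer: -2812/1871 ≈ -1.5029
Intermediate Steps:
k(H) = -5 + H
76*((k(v) + D(47, 57))/(2135 - 4006)) = 76*(((-5 + 35) + 7)/(2135 - 4006)) = 76*((30 + 7)/(-1871)) = 76*(37*(-1/1871)) = 76*(-37/1871) = -2812/1871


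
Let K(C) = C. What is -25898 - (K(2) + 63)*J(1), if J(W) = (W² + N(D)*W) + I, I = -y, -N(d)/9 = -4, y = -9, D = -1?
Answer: -28888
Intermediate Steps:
N(d) = 36 (N(d) = -9*(-4) = 36)
I = 9 (I = -1*(-9) = 9)
J(W) = 9 + W² + 36*W (J(W) = (W² + 36*W) + 9 = 9 + W² + 36*W)
-25898 - (K(2) + 63)*J(1) = -25898 - (2 + 63)*(9 + 1² + 36*1) = -25898 - 65*(9 + 1 + 36) = -25898 - 65*46 = -25898 - 1*2990 = -25898 - 2990 = -28888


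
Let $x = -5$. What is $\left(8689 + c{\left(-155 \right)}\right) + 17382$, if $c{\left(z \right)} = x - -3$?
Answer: $26069$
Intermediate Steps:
$c{\left(z \right)} = -2$ ($c{\left(z \right)} = -5 - -3 = -5 + 3 = -2$)
$\left(8689 + c{\left(-155 \right)}\right) + 17382 = \left(8689 - 2\right) + 17382 = 8687 + 17382 = 26069$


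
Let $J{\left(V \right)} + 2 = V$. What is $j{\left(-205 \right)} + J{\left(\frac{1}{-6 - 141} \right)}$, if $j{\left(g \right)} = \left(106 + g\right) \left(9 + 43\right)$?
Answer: $- \frac{757051}{147} \approx -5150.0$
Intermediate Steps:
$J{\left(V \right)} = -2 + V$
$j{\left(g \right)} = 5512 + 52 g$ ($j{\left(g \right)} = \left(106 + g\right) 52 = 5512 + 52 g$)
$j{\left(-205 \right)} + J{\left(\frac{1}{-6 - 141} \right)} = \left(5512 + 52 \left(-205\right)\right) - \left(2 - \frac{1}{-6 - 141}\right) = \left(5512 - 10660\right) - \left(2 - \frac{1}{-147}\right) = -5148 - \frac{295}{147} = - \frac{757051}{147}$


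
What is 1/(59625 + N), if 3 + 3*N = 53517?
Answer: 1/77463 ≈ 1.2909e-5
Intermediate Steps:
N = 17838 (N = -1 + (⅓)*53517 = -1 + 17839 = 17838)
1/(59625 + N) = 1/(59625 + 17838) = 1/77463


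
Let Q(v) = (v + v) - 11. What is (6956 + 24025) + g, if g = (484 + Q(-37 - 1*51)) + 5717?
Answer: 36995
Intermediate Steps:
Q(v) = -11 + 2*v (Q(v) = 2*v - 11 = -11 + 2*v)
g = 6014 (g = (484 + (-11 + 2*(-37 - 1*51))) + 5717 = (484 + (-11 + 2*(-37 - 51))) + 5717 = (484 + (-11 + 2*(-88))) + 5717 = (484 + (-11 - 176)) + 5717 = (484 - 187) + 5717 = 297 + 5717 = 6014)
(6956 + 24025) + g = (6956 + 24025) + 6014 = 30981 + 6014 = 36995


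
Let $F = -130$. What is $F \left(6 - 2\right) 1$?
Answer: $-520$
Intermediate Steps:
$F \left(6 - 2\right) 1 = - 130 \left(6 - 2\right) 1 = - 130 \cdot 4 \cdot 1 = \left(-130\right) 4 = -520$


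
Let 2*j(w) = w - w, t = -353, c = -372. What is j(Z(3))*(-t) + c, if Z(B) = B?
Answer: -372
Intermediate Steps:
j(w) = 0 (j(w) = (w - w)/2 = (1/2)*0 = 0)
j(Z(3))*(-t) + c = 0*(-1*(-353)) - 372 = 0*353 - 372 = 0 - 372 = -372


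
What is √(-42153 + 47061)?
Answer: 2*√1227 ≈ 70.057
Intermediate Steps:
√(-42153 + 47061) = √4908 = 2*√1227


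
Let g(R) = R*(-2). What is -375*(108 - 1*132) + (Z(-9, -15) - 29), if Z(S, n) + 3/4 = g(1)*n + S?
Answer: 35965/4 ≈ 8991.3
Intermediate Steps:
g(R) = -2*R
Z(S, n) = -¾ + S - 2*n (Z(S, n) = -¾ + ((-2*1)*n + S) = -¾ + (-2*n + S) = -¾ + (S - 2*n) = -¾ + S - 2*n)
-375*(108 - 1*132) + (Z(-9, -15) - 29) = -375*(108 - 1*132) + ((-¾ - 9 - 2*(-15)) - 29) = -375*(108 - 132) + ((-¾ - 9 + 30) - 29) = -375*(-24) + (81/4 - 29) = 9000 - 35/4 = 35965/4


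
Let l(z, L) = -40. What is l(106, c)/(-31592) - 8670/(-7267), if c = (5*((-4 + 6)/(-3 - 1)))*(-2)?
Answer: 34274165/28697383 ≈ 1.1943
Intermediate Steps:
c = 5 (c = (5*(2/(-4)))*(-2) = (5*(2*(-¼)))*(-2) = (5*(-½))*(-2) = -5/2*(-2) = 5)
l(106, c)/(-31592) - 8670/(-7267) = -40/(-31592) - 8670/(-7267) = -40*(-1/31592) - 8670*(-1/7267) = 5/3949 + 8670/7267 = 34274165/28697383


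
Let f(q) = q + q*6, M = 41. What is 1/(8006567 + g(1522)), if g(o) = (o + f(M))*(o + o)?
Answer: 1/13513163 ≈ 7.4002e-8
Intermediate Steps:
f(q) = 7*q (f(q) = q + 6*q = 7*q)
g(o) = 2*o*(287 + o) (g(o) = (o + 7*41)*(o + o) = (o + 287)*(2*o) = (287 + o)*(2*o) = 2*o*(287 + o))
1/(8006567 + g(1522)) = 1/(8006567 + 2*1522*(287 + 1522)) = 1/(8006567 + 2*1522*1809) = 1/(8006567 + 5506596) = 1/13513163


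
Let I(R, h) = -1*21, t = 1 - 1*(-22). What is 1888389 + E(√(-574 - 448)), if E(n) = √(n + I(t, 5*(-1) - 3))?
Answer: 1888389 + √(-21 + I*√1022) ≈ 1.8884e+6 + 5.4428*I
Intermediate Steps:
t = 23 (t = 1 + 22 = 23)
I(R, h) = -21
E(n) = √(-21 + n) (E(n) = √(n - 21) = √(-21 + n))
1888389 + E(√(-574 - 448)) = 1888389 + √(-21 + √(-574 - 448)) = 1888389 + √(-21 + √(-1022)) = 1888389 + √(-21 + I*√1022)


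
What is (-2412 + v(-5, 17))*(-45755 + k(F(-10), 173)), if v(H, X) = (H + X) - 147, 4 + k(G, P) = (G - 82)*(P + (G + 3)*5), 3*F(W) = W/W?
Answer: 155999788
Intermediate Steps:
F(W) = 1/3 (F(W) = (W/W)/3 = (1/3)*1 = 1/3)
k(G, P) = -4 + (-82 + G)*(15 + P + 5*G) (k(G, P) = -4 + (G - 82)*(P + (G + 3)*5) = -4 + (-82 + G)*(P + (3 + G)*5) = -4 + (-82 + G)*(P + (15 + 5*G)) = -4 + (-82 + G)*(15 + P + 5*G))
v(H, X) = -147 + H + X
(-2412 + v(-5, 17))*(-45755 + k(F(-10), 173)) = (-2412 + (-147 - 5 + 17))*(-45755 + (-1234 - 395*1/3 - 82*173 + 5*(1/3)**2 + (1/3)*173)) = (-2412 - 135)*(-45755 + (-1234 - 395/3 - 14186 + 5*(1/9) + 173/3)) = -2547*(-45755 + (-1234 - 395/3 - 14186 + 5/9 + 173/3)) = -2547*(-45755 - 139441/9) = -2547*(-551236/9) = 155999788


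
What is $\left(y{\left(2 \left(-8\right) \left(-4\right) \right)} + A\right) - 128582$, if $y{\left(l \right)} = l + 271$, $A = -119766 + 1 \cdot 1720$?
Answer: $-246293$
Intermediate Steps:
$A = -118046$ ($A = -119766 + 1720 = -118046$)
$y{\left(l \right)} = 271 + l$
$\left(y{\left(2 \left(-8\right) \left(-4\right) \right)} + A\right) - 128582 = \left(\left(271 + 2 \left(-8\right) \left(-4\right)\right) - 118046\right) - 128582 = \left(\left(271 - -64\right) - 118046\right) - 128582 = \left(\left(271 + 64\right) - 118046\right) - 128582 = \left(335 - 118046\right) - 128582 = -117711 - 128582 = -246293$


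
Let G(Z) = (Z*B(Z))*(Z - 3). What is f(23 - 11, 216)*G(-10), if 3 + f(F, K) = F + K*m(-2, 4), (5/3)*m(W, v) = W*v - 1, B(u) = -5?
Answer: 752310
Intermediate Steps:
G(Z) = -5*Z*(-3 + Z) (G(Z) = (Z*(-5))*(Z - 3) = (-5*Z)*(-3 + Z) = -5*Z*(-3 + Z))
m(W, v) = -⅗ + 3*W*v/5 (m(W, v) = 3*(W*v - 1)/5 = 3*(-1 + W*v)/5 = -⅗ + 3*W*v/5)
f(F, K) = -3 + F - 27*K/5 (f(F, K) = -3 + (F + K*(-⅗ + (⅗)*(-2)*4)) = -3 + (F + K*(-⅗ - 24/5)) = -3 + (F + K*(-27/5)) = -3 + (F - 27*K/5) = -3 + F - 27*K/5)
f(23 - 11, 216)*G(-10) = (-3 + (23 - 11) - 27/5*216)*(5*(-10)*(3 - 1*(-10))) = (-3 + 12 - 5832/5)*(5*(-10)*(3 + 10)) = -5787*(-10)*13 = -5787/5*(-650) = 752310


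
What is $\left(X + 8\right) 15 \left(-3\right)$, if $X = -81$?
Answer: $3285$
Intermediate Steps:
$\left(X + 8\right) 15 \left(-3\right) = \left(-81 + 8\right) 15 \left(-3\right) = \left(-73\right) \left(-45\right) = 3285$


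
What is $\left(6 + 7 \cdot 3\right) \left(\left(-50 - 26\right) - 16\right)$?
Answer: $-2484$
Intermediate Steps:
$\left(6 + 7 \cdot 3\right) \left(\left(-50 - 26\right) - 16\right) = \left(6 + 21\right) \left(-76 - 16\right) = 27 \left(-92\right) = -2484$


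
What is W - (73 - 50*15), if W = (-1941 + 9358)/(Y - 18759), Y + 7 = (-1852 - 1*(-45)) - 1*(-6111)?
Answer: 9783357/14462 ≈ 676.49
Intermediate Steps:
Y = 4297 (Y = -7 + ((-1852 - 1*(-45)) - 1*(-6111)) = -7 + ((-1852 + 45) + 6111) = -7 + (-1807 + 6111) = -7 + 4304 = 4297)
W = -7417/14462 (W = (-1941 + 9358)/(4297 - 18759) = 7417/(-14462) = 7417*(-1/14462) = -7417/14462 ≈ -0.51286)
W - (73 - 50*15) = -7417/14462 - (73 - 50*15) = -7417/14462 - (73 - 750) = -7417/14462 - 1*(-677) = -7417/14462 + 677 = 9783357/14462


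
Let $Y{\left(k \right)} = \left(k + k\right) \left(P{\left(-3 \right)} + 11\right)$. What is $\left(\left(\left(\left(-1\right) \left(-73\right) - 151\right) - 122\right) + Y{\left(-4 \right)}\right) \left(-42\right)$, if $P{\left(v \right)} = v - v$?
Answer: $12096$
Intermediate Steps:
$P{\left(v \right)} = 0$
$Y{\left(k \right)} = 22 k$ ($Y{\left(k \right)} = \left(k + k\right) \left(0 + 11\right) = 2 k 11 = 22 k$)
$\left(\left(\left(\left(-1\right) \left(-73\right) - 151\right) - 122\right) + Y{\left(-4 \right)}\right) \left(-42\right) = \left(\left(\left(\left(-1\right) \left(-73\right) - 151\right) - 122\right) + 22 \left(-4\right)\right) \left(-42\right) = \left(\left(\left(73 - 151\right) - 122\right) - 88\right) \left(-42\right) = \left(\left(-78 - 122\right) - 88\right) \left(-42\right) = \left(-200 - 88\right) \left(-42\right) = \left(-288\right) \left(-42\right) = 12096$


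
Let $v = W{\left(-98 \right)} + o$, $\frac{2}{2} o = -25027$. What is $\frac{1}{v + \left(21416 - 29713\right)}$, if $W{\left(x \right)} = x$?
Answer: $- \frac{1}{33422} \approx -2.992 \cdot 10^{-5}$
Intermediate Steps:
$o = -25027$
$v = -25125$ ($v = -98 - 25027 = -25125$)
$\frac{1}{v + \left(21416 - 29713\right)} = \frac{1}{-25125 + \left(21416 - 29713\right)} = \frac{1}{-25125 - 8297} = \frac{1}{-33422} = - \frac{1}{33422}$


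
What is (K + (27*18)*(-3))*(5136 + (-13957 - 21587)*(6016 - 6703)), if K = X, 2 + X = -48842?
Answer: -1228569206928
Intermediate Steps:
X = -48844 (X = -2 - 48842 = -48844)
K = -48844
(K + (27*18)*(-3))*(5136 + (-13957 - 21587)*(6016 - 6703)) = (-48844 + (27*18)*(-3))*(5136 + (-13957 - 21587)*(6016 - 6703)) = (-48844 + 486*(-3))*(5136 - 35544*(-687)) = (-48844 - 1458)*(5136 + 24418728) = -50302*24423864 = -1228569206928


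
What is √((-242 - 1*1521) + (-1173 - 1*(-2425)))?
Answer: I*√511 ≈ 22.605*I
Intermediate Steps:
√((-242 - 1*1521) + (-1173 - 1*(-2425))) = √((-242 - 1521) + (-1173 + 2425)) = √(-1763 + 1252) = √(-511) = I*√511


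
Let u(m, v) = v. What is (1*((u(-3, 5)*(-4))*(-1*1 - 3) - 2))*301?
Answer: 23478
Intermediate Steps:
(1*((u(-3, 5)*(-4))*(-1*1 - 3) - 2))*301 = (1*((5*(-4))*(-1*1 - 3) - 2))*301 = (1*(-20*(-1 - 3) - 2))*301 = (1*(-20*(-4) - 2))*301 = (1*(80 - 2))*301 = (1*78)*301 = 78*301 = 23478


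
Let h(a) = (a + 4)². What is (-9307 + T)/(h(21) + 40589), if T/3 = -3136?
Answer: -18715/41214 ≈ -0.45409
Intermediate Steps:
h(a) = (4 + a)²
T = -9408 (T = 3*(-3136) = -9408)
(-9307 + T)/(h(21) + 40589) = (-9307 - 9408)/((4 + 21)² + 40589) = -18715/(25² + 40589) = -18715/(625 + 40589) = -18715/41214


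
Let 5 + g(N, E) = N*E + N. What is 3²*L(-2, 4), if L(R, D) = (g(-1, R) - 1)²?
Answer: 225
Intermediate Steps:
g(N, E) = -5 + N + E*N (g(N, E) = -5 + (N*E + N) = -5 + (E*N + N) = -5 + (N + E*N) = -5 + N + E*N)
L(R, D) = (-7 - R)² (L(R, D) = ((-5 - 1 + R*(-1)) - 1)² = ((-5 - 1 - R) - 1)² = ((-6 - R) - 1)² = (-7 - R)²)
3²*L(-2, 4) = 3²*(7 - 2)² = 9*5² = 9*25 = 225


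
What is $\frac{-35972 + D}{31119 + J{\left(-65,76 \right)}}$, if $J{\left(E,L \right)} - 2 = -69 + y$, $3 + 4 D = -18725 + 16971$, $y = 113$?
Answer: $- \frac{29129}{24932} \approx -1.1683$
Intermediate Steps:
$D = - \frac{1757}{4}$ ($D = - \frac{3}{4} + \frac{-18725 + 16971}{4} = - \frac{3}{4} + \frac{1}{4} \left(-1754\right) = - \frac{3}{4} - \frac{877}{2} = - \frac{1757}{4} \approx -439.25$)
$J{\left(E,L \right)} = 46$ ($J{\left(E,L \right)} = 2 + \left(-69 + 113\right) = 2 + 44 = 46$)
$\frac{-35972 + D}{31119 + J{\left(-65,76 \right)}} = \frac{-35972 - \frac{1757}{4}}{31119 + 46} = - \frac{145645}{4 \cdot 31165} = \left(- \frac{145645}{4}\right) \frac{1}{31165} = - \frac{29129}{24932}$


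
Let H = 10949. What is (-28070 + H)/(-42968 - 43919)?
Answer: 17121/86887 ≈ 0.19705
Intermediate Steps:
(-28070 + H)/(-42968 - 43919) = (-28070 + 10949)/(-42968 - 43919) = -17121/(-86887) = -17121*(-1/86887) = 17121/86887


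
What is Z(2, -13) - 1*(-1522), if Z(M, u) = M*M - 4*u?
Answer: 1578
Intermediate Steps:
Z(M, u) = M² - 4*u
Z(2, -13) - 1*(-1522) = (2² - 4*(-13)) - 1*(-1522) = (4 + 52) + 1522 = 56 + 1522 = 1578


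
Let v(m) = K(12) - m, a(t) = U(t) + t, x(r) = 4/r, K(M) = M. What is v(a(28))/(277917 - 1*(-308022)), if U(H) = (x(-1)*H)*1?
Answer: 32/195313 ≈ 0.00016384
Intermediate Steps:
x(r) = 4/r
U(H) = -4*H (U(H) = ((4/(-1))*H)*1 = ((4*(-1))*H)*1 = -4*H*1 = -4*H)
a(t) = -3*t (a(t) = -4*t + t = -3*t)
v(m) = 12 - m
v(a(28))/(277917 - 1*(-308022)) = (12 - (-3)*28)/(277917 - 1*(-308022)) = (12 - 1*(-84))/(277917 + 308022) = (12 + 84)/585939 = 96*(1/585939) = 32/195313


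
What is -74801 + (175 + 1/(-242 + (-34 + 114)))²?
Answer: -1159411643/26244 ≈ -44178.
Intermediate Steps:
-74801 + (175 + 1/(-242 + (-34 + 114)))² = -74801 + (175 + 1/(-242 + 80))² = -74801 + (175 + 1/(-162))² = -74801 + (175 - 1/162)² = -74801 + (28349/162)² = -74801 + 803665801/26244 = -1159411643/26244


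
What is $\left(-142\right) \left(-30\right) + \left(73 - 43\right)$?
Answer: $4290$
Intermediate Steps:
$\left(-142\right) \left(-30\right) + \left(73 - 43\right) = 4260 + 30 = 4290$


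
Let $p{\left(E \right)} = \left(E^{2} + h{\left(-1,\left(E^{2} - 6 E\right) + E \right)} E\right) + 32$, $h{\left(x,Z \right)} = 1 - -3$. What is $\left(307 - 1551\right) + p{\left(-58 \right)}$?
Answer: $1920$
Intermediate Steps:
$h{\left(x,Z \right)} = 4$ ($h{\left(x,Z \right)} = 1 + 3 = 4$)
$p{\left(E \right)} = 32 + E^{2} + 4 E$ ($p{\left(E \right)} = \left(E^{2} + 4 E\right) + 32 = 32 + E^{2} + 4 E$)
$\left(307 - 1551\right) + p{\left(-58 \right)} = \left(307 - 1551\right) + \left(32 + \left(-58\right)^{2} + 4 \left(-58\right)\right) = -1244 + \left(32 + 3364 - 232\right) = -1244 + 3164 = 1920$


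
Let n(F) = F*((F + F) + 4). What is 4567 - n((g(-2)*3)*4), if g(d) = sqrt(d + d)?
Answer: 5719 - 96*I ≈ 5719.0 - 96.0*I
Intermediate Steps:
g(d) = sqrt(2)*sqrt(d) (g(d) = sqrt(2*d) = sqrt(2)*sqrt(d))
n(F) = F*(4 + 2*F) (n(F) = F*(2*F + 4) = F*(4 + 2*F))
4567 - n((g(-2)*3)*4) = 4567 - 2*((sqrt(2)*sqrt(-2))*3)*4*(2 + ((sqrt(2)*sqrt(-2))*3)*4) = 4567 - 2*((sqrt(2)*(I*sqrt(2)))*3)*4*(2 + ((sqrt(2)*(I*sqrt(2)))*3)*4) = 4567 - 2*((2*I)*3)*4*(2 + ((2*I)*3)*4) = 4567 - 2*(6*I)*4*(2 + (6*I)*4) = 4567 - 2*24*I*(2 + 24*I) = 4567 - 48*I*(2 + 24*I)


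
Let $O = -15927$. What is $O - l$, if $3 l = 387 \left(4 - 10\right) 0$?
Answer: $-15927$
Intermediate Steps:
$l = 0$ ($l = \frac{387 \left(4 - 10\right) 0}{3} = \frac{387 \left(\left(-6\right) 0\right)}{3} = \frac{387 \cdot 0}{3} = \frac{1}{3} \cdot 0 = 0$)
$O - l = -15927 - 0 = -15927 + 0 = -15927$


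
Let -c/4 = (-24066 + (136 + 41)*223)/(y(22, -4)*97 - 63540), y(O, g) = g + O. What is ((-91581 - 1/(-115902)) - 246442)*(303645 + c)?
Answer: -122517972319243968125/1193674698 ≈ -1.0264e+11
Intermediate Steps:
y(O, g) = O + g
c = 10270/10299 (c = -4*(-24066 + (136 + 41)*223)/((22 - 4)*97 - 63540) = -4*(-24066 + 177*223)/(18*97 - 63540) = -4*(-24066 + 39471)/(1746 - 63540) = -61620/(-61794) = -61620*(-1)/61794 = -4*(-5135/20598) = 10270/10299 ≈ 0.99718)
((-91581 - 1/(-115902)) - 246442)*(303645 + c) = ((-91581 - 1/(-115902)) - 246442)*(303645 + 10270/10299) = ((-91581 - 1*(-1/115902)) - 246442)*(3127250125/10299) = ((-91581 + 1/115902) - 246442)*(3127250125/10299) = (-10614421061/115902 - 246442)*(3127250125/10299) = -39177541745/115902*3127250125/10299 = -122517972319243968125/1193674698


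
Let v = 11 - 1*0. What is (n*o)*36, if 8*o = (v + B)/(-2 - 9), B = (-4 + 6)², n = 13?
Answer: -1755/22 ≈ -79.773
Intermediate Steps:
B = 4 (B = 2² = 4)
v = 11 (v = 11 + 0 = 11)
o = -15/88 (o = ((11 + 4)/(-2 - 9))/8 = (15/(-11))/8 = (15*(-1/11))/8 = (⅛)*(-15/11) = -15/88 ≈ -0.17045)
(n*o)*36 = (13*(-15/88))*36 = -195/88*36 = -1755/22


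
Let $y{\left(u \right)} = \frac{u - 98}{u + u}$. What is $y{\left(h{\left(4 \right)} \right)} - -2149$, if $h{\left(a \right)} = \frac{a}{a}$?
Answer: $\frac{4201}{2} \approx 2100.5$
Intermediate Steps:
$h{\left(a \right)} = 1$
$y{\left(u \right)} = \frac{-98 + u}{2 u}$
$y{\left(h{\left(4 \right)} \right)} - -2149 = \frac{-98 + 1}{2 \cdot 1} - -2149 = \frac{1}{2} \cdot 1 \left(-97\right) + 2149 = - \frac{97}{2} + 2149 = \frac{4201}{2}$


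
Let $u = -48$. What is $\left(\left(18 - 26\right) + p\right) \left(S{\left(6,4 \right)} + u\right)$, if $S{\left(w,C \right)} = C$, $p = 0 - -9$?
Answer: $-44$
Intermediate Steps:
$p = 9$ ($p = 0 + 9 = 9$)
$\left(\left(18 - 26\right) + p\right) \left(S{\left(6,4 \right)} + u\right) = \left(\left(18 - 26\right) + 9\right) \left(4 - 48\right) = \left(-8 + 9\right) \left(-44\right) = 1 \left(-44\right) = -44$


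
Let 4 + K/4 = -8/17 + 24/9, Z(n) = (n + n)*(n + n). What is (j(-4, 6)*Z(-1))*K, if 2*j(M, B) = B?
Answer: -1472/17 ≈ -86.588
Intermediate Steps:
j(M, B) = B/2
Z(n) = 4*n² (Z(n) = (2*n)*(2*n) = 4*n²)
K = -368/51 (K = -16 + 4*(-8/17 + 24/9) = -16 + 4*(-8*1/17 + 24*(⅑)) = -16 + 4*(-8/17 + 8/3) = -16 + 4*(112/51) = -16 + 448/51 = -368/51 ≈ -7.2157)
(j(-4, 6)*Z(-1))*K = (((½)*6)*(4*(-1)²))*(-368/51) = (3*(4*1))*(-368/51) = (3*4)*(-368/51) = 12*(-368/51) = -1472/17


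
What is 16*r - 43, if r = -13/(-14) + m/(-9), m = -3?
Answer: -479/21 ≈ -22.810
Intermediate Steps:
r = 53/42 (r = -13/(-14) - 3/(-9) = -13*(-1/14) - 3*(-1/9) = 13/14 + 1/3 = 53/42 ≈ 1.2619)
16*r - 43 = 16*(53/42) - 43 = 424/21 - 43 = -479/21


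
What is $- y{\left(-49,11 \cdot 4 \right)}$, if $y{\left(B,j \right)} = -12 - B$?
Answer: $-37$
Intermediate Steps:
$- y{\left(-49,11 \cdot 4 \right)} = - (-12 - -49) = - (-12 + 49) = \left(-1\right) 37 = -37$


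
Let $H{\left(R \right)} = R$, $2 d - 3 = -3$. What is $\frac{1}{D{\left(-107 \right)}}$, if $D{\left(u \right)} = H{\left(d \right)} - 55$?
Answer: $- \frac{1}{55} \approx -0.018182$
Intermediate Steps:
$d = 0$ ($d = \frac{3}{2} + \frac{1}{2} \left(-3\right) = \frac{3}{2} - \frac{3}{2} = 0$)
$D{\left(u \right)} = -55$ ($D{\left(u \right)} = 0 - 55 = -55$)
$\frac{1}{D{\left(-107 \right)}} = \frac{1}{-55} = - \frac{1}{55}$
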